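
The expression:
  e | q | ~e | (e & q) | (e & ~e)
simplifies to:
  True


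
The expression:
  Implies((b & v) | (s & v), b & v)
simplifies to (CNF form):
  b | ~s | ~v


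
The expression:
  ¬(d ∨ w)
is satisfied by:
  {d: False, w: False}


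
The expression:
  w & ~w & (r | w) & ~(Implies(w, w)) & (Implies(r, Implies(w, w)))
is never true.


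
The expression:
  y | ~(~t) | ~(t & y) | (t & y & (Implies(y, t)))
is always true.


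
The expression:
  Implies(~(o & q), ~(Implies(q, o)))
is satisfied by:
  {q: True}


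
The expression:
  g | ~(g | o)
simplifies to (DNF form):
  g | ~o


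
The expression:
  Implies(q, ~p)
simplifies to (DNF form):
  ~p | ~q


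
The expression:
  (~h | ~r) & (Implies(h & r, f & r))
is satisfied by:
  {h: False, r: False}
  {r: True, h: False}
  {h: True, r: False}


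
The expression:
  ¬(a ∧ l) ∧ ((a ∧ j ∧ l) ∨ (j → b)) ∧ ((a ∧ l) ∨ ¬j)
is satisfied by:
  {l: False, j: False, a: False}
  {a: True, l: False, j: False}
  {l: True, a: False, j: False}


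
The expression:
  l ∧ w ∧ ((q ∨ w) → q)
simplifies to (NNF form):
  l ∧ q ∧ w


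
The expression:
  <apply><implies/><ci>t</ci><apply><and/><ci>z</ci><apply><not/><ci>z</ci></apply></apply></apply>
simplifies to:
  <apply><not/><ci>t</ci></apply>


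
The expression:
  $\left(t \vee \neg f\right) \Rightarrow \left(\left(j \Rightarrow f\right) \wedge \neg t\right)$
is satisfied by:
  {f: True, t: False, j: False}
  {t: False, j: False, f: False}
  {j: True, f: True, t: False}


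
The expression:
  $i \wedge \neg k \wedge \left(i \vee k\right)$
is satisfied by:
  {i: True, k: False}


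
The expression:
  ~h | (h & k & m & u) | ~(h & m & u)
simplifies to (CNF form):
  k | ~h | ~m | ~u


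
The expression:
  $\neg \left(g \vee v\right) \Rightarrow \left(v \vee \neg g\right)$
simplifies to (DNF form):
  $\text{True}$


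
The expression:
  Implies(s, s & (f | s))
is always true.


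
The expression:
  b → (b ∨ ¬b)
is always true.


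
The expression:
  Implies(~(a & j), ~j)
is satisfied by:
  {a: True, j: False}
  {j: False, a: False}
  {j: True, a: True}


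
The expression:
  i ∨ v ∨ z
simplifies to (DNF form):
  i ∨ v ∨ z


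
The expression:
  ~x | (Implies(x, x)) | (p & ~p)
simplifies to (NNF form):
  True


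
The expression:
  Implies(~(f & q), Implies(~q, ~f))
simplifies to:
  q | ~f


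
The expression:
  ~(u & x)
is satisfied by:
  {u: False, x: False}
  {x: True, u: False}
  {u: True, x: False}


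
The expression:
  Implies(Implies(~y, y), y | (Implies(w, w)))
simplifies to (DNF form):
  True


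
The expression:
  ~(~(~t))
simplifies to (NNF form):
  ~t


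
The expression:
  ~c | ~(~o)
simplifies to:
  o | ~c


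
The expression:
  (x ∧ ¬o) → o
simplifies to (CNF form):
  o ∨ ¬x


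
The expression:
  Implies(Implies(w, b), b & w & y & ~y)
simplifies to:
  w & ~b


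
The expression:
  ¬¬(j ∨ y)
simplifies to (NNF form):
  j ∨ y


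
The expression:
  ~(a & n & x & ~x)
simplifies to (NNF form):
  True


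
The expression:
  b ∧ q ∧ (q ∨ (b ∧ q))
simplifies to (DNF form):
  b ∧ q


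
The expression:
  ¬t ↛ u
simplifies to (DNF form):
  u ∨ ¬t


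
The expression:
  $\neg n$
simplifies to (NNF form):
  $\neg n$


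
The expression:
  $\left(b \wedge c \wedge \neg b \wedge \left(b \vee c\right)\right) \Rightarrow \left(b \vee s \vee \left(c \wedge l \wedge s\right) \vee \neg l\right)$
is always true.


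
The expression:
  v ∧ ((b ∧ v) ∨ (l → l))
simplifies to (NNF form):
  v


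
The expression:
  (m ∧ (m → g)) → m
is always true.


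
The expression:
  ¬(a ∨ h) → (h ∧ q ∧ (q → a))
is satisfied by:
  {a: True, h: True}
  {a: True, h: False}
  {h: True, a: False}


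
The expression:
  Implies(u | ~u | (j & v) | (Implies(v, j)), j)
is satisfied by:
  {j: True}


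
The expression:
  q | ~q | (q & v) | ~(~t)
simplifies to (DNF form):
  True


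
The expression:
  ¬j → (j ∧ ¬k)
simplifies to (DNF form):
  j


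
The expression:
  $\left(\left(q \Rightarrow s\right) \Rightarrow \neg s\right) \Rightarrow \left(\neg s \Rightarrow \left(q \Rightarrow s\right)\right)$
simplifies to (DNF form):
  $s \vee \neg q$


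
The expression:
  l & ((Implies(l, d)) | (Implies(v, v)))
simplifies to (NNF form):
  l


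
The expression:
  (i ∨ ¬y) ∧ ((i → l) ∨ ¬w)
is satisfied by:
  {i: True, l: True, w: False, y: False}
  {i: True, w: False, l: False, y: False}
  {i: True, y: True, l: True, w: False}
  {i: True, y: True, w: False, l: False}
  {i: True, l: True, w: True, y: False}
  {i: True, y: True, l: True, w: True}
  {l: True, y: False, w: False, i: False}
  {y: False, w: False, l: False, i: False}
  {l: True, w: True, y: False, i: False}
  {w: True, y: False, l: False, i: False}


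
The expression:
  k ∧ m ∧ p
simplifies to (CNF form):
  k ∧ m ∧ p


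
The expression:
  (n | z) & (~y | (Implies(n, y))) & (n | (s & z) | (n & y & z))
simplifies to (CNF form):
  (n | s) & (n | z)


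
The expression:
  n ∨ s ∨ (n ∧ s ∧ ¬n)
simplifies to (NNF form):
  n ∨ s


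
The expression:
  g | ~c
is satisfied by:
  {g: True, c: False}
  {c: False, g: False}
  {c: True, g: True}


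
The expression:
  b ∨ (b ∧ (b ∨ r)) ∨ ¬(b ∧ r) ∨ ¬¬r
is always true.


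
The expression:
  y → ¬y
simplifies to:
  ¬y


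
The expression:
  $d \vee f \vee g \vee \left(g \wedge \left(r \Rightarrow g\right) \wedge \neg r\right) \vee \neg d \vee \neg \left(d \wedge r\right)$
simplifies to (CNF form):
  $\text{True}$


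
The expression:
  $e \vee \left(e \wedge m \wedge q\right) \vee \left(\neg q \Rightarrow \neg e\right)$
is always true.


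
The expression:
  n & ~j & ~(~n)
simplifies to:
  n & ~j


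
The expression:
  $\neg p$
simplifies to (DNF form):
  $\neg p$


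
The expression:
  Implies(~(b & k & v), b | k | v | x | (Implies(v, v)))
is always true.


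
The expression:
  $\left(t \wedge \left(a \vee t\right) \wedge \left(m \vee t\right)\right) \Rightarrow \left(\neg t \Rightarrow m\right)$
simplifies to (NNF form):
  $\text{True}$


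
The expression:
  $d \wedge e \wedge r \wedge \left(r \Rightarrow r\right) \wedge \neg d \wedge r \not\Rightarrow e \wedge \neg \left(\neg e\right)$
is never true.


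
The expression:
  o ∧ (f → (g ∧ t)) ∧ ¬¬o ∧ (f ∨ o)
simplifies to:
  o ∧ (g ∨ ¬f) ∧ (t ∨ ¬f)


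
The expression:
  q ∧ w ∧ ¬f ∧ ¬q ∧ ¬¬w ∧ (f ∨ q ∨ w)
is never true.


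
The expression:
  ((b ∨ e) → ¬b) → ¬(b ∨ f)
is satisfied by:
  {b: True, f: False}
  {f: False, b: False}
  {f: True, b: True}


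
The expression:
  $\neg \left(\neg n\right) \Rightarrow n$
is always true.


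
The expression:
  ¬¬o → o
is always true.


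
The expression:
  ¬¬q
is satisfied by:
  {q: True}


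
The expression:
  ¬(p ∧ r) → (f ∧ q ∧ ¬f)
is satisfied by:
  {r: True, p: True}


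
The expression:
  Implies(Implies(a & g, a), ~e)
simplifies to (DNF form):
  ~e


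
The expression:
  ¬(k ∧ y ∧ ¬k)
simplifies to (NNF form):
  True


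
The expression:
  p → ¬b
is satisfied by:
  {p: False, b: False}
  {b: True, p: False}
  {p: True, b: False}


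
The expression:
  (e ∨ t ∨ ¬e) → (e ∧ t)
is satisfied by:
  {t: True, e: True}


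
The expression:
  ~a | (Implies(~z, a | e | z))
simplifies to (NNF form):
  True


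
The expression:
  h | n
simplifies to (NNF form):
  h | n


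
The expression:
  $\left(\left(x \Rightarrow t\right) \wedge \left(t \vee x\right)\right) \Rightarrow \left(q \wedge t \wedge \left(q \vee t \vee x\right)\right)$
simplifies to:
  $q \vee \neg t$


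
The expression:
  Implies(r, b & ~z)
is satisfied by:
  {b: True, z: False, r: False}
  {z: False, r: False, b: False}
  {b: True, z: True, r: False}
  {z: True, b: False, r: False}
  {r: True, b: True, z: False}


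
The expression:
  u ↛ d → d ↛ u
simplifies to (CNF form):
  d ∨ ¬u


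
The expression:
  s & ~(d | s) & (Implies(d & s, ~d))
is never true.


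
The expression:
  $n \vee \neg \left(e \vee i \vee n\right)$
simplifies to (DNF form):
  $n \vee \left(\neg e \wedge \neg i\right)$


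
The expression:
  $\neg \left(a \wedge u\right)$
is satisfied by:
  {u: False, a: False}
  {a: True, u: False}
  {u: True, a: False}


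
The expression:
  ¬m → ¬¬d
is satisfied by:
  {d: True, m: True}
  {d: True, m: False}
  {m: True, d: False}


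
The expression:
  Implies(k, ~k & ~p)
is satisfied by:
  {k: False}


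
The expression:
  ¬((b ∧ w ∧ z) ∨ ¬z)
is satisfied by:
  {z: True, w: False, b: False}
  {z: True, b: True, w: False}
  {z: True, w: True, b: False}


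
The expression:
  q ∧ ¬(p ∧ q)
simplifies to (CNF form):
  q ∧ ¬p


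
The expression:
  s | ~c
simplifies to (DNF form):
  s | ~c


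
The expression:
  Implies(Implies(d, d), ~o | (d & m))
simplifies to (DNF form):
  ~o | (d & m)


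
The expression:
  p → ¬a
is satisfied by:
  {p: False, a: False}
  {a: True, p: False}
  {p: True, a: False}


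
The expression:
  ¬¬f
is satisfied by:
  {f: True}


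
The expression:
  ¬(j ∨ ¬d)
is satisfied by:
  {d: True, j: False}


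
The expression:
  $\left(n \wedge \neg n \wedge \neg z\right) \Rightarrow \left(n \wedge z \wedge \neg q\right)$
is always true.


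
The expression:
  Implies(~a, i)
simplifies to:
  a | i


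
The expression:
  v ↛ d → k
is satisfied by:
  {d: True, k: True, v: False}
  {d: True, v: False, k: False}
  {k: True, v: False, d: False}
  {k: False, v: False, d: False}
  {d: True, k: True, v: True}
  {d: True, v: True, k: False}
  {k: True, v: True, d: False}


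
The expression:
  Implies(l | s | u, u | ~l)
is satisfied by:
  {u: True, l: False}
  {l: False, u: False}
  {l: True, u: True}


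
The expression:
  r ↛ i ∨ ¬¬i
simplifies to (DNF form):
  i ∨ r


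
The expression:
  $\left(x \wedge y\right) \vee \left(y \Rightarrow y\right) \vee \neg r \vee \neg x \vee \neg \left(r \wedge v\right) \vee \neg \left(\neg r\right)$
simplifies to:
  $\text{True}$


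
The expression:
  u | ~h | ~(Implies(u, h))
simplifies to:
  u | ~h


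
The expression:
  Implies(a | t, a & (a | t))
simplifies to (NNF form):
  a | ~t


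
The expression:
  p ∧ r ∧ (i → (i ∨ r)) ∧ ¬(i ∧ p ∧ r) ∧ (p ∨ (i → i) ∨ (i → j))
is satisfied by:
  {r: True, p: True, i: False}


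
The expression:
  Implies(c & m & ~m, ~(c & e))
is always true.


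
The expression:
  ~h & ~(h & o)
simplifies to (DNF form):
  ~h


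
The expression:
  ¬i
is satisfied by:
  {i: False}


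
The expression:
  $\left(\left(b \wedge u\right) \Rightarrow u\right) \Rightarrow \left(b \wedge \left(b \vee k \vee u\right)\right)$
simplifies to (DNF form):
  $b$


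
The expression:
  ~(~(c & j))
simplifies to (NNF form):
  c & j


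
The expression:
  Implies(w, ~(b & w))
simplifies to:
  ~b | ~w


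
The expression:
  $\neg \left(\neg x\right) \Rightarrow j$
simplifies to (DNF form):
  $j \vee \neg x$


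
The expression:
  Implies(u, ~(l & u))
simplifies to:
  ~l | ~u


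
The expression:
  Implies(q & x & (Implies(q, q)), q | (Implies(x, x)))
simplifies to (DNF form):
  True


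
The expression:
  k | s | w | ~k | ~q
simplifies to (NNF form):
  True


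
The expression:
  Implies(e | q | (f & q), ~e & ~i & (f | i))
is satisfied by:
  {f: True, i: False, e: False, q: False}
  {f: False, i: False, e: False, q: False}
  {f: True, i: True, e: False, q: False}
  {i: True, f: False, e: False, q: False}
  {q: True, f: True, i: False, e: False}


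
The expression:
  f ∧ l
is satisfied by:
  {f: True, l: True}


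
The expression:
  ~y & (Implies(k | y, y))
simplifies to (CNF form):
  ~k & ~y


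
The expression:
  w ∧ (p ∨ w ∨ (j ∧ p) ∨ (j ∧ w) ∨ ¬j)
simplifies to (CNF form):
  w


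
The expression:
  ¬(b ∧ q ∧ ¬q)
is always true.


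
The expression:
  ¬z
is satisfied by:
  {z: False}


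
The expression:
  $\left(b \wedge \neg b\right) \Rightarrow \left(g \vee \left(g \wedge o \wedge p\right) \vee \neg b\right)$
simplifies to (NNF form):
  $\text{True}$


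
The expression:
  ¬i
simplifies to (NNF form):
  ¬i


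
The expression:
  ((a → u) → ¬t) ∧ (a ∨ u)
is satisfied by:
  {a: True, u: False, t: False}
  {t: True, a: True, u: False}
  {u: True, a: True, t: False}
  {u: True, a: False, t: False}


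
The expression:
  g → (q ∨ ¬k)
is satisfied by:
  {q: True, g: False, k: False}
  {g: False, k: False, q: False}
  {q: True, k: True, g: False}
  {k: True, g: False, q: False}
  {q: True, g: True, k: False}
  {g: True, q: False, k: False}
  {q: True, k: True, g: True}


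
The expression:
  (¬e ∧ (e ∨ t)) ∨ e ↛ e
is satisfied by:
  {t: True, e: False}


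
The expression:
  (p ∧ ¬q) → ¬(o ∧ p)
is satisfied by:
  {q: True, p: False, o: False}
  {p: False, o: False, q: False}
  {q: True, o: True, p: False}
  {o: True, p: False, q: False}
  {q: True, p: True, o: False}
  {p: True, q: False, o: False}
  {q: True, o: True, p: True}


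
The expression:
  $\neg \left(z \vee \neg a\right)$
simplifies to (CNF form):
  $a \wedge \neg z$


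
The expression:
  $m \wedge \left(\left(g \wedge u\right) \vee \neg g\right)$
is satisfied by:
  {u: True, m: True, g: False}
  {m: True, g: False, u: False}
  {u: True, g: True, m: True}


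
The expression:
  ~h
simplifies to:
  ~h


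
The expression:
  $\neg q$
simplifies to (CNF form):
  $\neg q$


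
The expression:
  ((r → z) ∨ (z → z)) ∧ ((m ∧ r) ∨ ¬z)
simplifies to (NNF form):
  (m ∧ r) ∨ ¬z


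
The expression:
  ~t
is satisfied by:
  {t: False}


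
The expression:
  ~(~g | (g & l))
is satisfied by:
  {g: True, l: False}


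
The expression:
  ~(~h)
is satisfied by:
  {h: True}


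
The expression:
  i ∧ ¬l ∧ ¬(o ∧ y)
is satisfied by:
  {i: True, o: False, y: False, l: False}
  {i: True, y: True, o: False, l: False}
  {i: True, o: True, y: False, l: False}


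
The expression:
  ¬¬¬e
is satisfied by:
  {e: False}


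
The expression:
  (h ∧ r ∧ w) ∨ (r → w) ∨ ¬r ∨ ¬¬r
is always true.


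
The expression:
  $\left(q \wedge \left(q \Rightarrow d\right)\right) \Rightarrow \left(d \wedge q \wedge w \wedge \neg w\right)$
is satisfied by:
  {q: False, d: False}
  {d: True, q: False}
  {q: True, d: False}


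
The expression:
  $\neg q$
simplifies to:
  $\neg q$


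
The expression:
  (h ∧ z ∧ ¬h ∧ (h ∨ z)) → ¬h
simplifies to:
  True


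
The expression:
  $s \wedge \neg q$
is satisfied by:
  {s: True, q: False}


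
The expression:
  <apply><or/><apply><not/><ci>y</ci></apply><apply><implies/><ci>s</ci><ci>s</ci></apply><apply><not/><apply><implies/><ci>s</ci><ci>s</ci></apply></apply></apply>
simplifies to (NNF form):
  <true/>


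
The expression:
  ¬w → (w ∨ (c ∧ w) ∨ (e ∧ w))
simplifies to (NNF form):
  w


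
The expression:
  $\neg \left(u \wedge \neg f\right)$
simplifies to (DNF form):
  $f \vee \neg u$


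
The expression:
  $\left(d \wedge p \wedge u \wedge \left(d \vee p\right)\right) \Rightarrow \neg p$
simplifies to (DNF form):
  $\neg d \vee \neg p \vee \neg u$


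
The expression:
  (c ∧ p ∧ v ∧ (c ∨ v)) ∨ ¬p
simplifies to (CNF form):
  (c ∨ ¬p) ∧ (v ∨ ¬p)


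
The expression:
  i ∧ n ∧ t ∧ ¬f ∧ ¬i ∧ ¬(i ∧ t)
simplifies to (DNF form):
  False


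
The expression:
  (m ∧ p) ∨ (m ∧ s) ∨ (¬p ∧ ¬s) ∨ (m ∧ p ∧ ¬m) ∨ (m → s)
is always true.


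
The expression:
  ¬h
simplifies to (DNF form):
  ¬h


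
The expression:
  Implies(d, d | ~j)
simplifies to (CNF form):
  True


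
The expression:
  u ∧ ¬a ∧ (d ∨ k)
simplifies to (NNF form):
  u ∧ ¬a ∧ (d ∨ k)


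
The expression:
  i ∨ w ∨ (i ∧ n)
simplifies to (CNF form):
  i ∨ w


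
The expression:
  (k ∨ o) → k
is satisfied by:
  {k: True, o: False}
  {o: False, k: False}
  {o: True, k: True}


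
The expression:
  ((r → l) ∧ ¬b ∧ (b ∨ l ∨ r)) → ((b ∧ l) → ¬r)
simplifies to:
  True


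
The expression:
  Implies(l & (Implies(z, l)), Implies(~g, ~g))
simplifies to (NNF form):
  True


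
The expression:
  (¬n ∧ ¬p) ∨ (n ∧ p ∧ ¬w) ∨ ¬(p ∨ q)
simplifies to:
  (¬n ∧ ¬p) ∨ (¬p ∧ ¬q) ∨ (n ∧ p ∧ ¬w)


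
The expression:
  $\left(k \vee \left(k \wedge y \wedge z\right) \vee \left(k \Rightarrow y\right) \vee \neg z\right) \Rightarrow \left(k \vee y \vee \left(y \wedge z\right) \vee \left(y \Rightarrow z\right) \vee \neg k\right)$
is always true.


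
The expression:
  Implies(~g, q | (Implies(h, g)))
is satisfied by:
  {q: True, g: True, h: False}
  {q: True, h: False, g: False}
  {g: True, h: False, q: False}
  {g: False, h: False, q: False}
  {q: True, g: True, h: True}
  {q: True, h: True, g: False}
  {g: True, h: True, q: False}


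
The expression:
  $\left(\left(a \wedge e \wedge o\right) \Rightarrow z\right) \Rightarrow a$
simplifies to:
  $a$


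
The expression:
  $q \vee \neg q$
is always true.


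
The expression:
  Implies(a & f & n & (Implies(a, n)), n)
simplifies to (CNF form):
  True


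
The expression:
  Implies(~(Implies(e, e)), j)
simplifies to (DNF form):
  True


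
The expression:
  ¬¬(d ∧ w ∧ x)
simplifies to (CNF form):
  d ∧ w ∧ x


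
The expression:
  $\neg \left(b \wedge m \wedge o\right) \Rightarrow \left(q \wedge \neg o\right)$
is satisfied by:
  {m: True, b: True, q: True, o: False}
  {m: True, q: True, b: False, o: False}
  {b: True, q: True, m: False, o: False}
  {q: True, m: False, b: False, o: False}
  {o: True, m: True, b: True, q: True}
  {o: True, m: True, b: True, q: False}


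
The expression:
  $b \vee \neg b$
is always true.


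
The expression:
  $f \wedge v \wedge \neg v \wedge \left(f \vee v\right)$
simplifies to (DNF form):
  $\text{False}$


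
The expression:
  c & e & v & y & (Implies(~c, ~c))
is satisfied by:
  {c: True, e: True, y: True, v: True}


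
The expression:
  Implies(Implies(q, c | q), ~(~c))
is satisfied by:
  {c: True}


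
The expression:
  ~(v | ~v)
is never true.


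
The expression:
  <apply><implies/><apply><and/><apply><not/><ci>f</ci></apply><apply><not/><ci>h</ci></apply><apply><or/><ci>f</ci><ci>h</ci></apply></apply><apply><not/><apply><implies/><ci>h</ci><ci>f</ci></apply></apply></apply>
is always true.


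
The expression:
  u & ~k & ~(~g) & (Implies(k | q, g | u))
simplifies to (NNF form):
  g & u & ~k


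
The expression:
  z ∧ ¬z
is never true.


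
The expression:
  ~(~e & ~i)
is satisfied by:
  {i: True, e: True}
  {i: True, e: False}
  {e: True, i: False}


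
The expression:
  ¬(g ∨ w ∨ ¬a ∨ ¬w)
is never true.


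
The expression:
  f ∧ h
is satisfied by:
  {h: True, f: True}


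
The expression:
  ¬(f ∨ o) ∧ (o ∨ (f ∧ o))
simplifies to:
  False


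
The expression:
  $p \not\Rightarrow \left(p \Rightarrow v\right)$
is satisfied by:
  {p: True, v: False}


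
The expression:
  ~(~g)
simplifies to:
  g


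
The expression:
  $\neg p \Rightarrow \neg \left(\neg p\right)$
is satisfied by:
  {p: True}


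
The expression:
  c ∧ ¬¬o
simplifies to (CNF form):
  c ∧ o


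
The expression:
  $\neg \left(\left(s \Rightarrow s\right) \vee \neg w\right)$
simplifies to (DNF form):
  $\text{False}$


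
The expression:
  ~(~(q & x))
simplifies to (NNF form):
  q & x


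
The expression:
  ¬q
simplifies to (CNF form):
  ¬q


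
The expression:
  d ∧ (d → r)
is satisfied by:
  {r: True, d: True}


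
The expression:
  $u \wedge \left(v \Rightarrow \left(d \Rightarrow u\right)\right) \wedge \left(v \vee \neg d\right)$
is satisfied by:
  {u: True, v: True, d: False}
  {u: True, v: False, d: False}
  {u: True, d: True, v: True}


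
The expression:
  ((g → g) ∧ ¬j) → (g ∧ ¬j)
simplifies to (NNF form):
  g ∨ j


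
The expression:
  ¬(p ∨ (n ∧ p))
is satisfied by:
  {p: False}


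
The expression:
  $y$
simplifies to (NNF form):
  $y$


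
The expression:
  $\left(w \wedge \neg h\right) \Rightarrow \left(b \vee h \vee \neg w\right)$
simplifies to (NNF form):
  $b \vee h \vee \neg w$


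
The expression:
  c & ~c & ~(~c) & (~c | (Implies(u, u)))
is never true.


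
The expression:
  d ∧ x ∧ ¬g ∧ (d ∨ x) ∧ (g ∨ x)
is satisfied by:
  {d: True, x: True, g: False}


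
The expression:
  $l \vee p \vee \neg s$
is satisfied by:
  {l: True, p: True, s: False}
  {l: True, s: False, p: False}
  {p: True, s: False, l: False}
  {p: False, s: False, l: False}
  {l: True, p: True, s: True}
  {l: True, s: True, p: False}
  {p: True, s: True, l: False}


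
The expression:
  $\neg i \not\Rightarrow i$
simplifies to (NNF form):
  $\neg i$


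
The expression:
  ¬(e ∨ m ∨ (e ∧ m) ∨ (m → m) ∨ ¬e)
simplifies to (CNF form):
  False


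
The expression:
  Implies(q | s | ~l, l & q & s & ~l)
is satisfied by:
  {l: True, q: False, s: False}


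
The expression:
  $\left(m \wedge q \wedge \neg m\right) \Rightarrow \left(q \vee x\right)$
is always true.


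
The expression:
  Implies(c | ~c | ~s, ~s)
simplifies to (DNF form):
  ~s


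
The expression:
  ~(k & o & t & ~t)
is always true.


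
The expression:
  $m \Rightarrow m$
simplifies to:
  $\text{True}$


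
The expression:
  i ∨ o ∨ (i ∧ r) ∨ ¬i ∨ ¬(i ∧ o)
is always true.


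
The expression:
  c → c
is always true.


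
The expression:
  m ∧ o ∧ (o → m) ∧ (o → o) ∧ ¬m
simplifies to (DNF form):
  False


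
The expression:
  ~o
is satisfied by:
  {o: False}


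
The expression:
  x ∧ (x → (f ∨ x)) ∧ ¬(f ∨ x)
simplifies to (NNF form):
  False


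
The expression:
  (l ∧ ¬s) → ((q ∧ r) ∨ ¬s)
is always true.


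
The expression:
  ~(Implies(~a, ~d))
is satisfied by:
  {d: True, a: False}


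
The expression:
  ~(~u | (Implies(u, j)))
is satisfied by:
  {u: True, j: False}


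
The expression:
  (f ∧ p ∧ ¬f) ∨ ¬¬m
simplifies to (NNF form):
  m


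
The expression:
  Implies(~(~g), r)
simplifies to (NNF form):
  r | ~g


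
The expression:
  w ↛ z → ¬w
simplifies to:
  z ∨ ¬w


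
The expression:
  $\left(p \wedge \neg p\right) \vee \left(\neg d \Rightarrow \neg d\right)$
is always true.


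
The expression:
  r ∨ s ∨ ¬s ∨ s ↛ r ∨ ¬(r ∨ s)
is always true.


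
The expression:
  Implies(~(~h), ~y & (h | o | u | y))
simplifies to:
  ~h | ~y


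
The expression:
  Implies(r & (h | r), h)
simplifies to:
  h | ~r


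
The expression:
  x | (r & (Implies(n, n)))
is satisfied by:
  {r: True, x: True}
  {r: True, x: False}
  {x: True, r: False}


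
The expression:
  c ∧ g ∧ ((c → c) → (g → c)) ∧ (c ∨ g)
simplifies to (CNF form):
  c ∧ g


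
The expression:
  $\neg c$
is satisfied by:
  {c: False}


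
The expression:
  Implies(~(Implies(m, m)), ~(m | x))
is always true.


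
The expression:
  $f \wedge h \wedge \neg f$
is never true.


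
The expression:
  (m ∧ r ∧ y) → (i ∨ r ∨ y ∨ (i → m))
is always true.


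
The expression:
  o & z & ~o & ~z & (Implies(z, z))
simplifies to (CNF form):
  False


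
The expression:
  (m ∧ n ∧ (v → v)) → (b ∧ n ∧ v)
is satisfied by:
  {b: True, v: True, m: False, n: False}
  {b: True, v: False, m: False, n: False}
  {v: True, b: False, m: False, n: False}
  {b: False, v: False, m: False, n: False}
  {b: True, n: True, v: True, m: False}
  {b: True, n: True, v: False, m: False}
  {n: True, v: True, b: False, m: False}
  {n: True, b: False, v: False, m: False}
  {b: True, m: True, v: True, n: False}
  {b: True, m: True, v: False, n: False}
  {m: True, v: True, b: False, n: False}
  {m: True, b: False, v: False, n: False}
  {b: True, n: True, m: True, v: True}


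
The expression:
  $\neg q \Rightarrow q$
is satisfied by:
  {q: True}


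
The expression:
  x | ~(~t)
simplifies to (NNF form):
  t | x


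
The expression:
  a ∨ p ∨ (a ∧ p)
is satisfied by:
  {a: True, p: True}
  {a: True, p: False}
  {p: True, a: False}


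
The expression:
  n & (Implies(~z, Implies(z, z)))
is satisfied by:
  {n: True}


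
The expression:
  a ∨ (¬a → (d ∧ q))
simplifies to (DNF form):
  a ∨ (d ∧ q)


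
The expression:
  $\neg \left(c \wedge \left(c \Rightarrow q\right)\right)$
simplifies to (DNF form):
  $\neg c \vee \neg q$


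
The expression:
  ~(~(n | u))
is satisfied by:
  {n: True, u: True}
  {n: True, u: False}
  {u: True, n: False}


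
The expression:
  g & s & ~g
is never true.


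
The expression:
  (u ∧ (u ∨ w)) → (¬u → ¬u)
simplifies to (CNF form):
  True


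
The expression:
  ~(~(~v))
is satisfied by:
  {v: False}


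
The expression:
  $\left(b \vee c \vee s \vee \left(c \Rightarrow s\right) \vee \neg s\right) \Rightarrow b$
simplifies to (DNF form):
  $b$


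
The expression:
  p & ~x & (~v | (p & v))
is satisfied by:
  {p: True, x: False}


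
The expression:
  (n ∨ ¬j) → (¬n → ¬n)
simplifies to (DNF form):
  True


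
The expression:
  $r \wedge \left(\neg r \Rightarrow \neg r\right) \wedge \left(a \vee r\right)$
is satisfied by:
  {r: True}


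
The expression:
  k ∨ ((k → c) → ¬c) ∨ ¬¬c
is always true.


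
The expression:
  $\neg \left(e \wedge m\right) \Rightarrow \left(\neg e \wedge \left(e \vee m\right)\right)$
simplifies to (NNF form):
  $m$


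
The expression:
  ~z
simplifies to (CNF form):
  ~z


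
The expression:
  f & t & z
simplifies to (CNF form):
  f & t & z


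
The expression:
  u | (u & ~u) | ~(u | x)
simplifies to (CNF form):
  u | ~x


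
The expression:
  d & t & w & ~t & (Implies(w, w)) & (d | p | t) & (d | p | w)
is never true.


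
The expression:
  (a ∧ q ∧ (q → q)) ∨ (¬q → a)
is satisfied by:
  {a: True, q: True}
  {a: True, q: False}
  {q: True, a: False}


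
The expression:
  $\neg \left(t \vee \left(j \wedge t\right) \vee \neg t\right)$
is never true.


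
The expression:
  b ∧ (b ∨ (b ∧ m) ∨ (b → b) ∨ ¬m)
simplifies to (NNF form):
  b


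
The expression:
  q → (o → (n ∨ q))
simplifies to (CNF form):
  True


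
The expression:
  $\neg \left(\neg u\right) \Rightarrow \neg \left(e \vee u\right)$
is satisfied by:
  {u: False}


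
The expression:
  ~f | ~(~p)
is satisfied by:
  {p: True, f: False}
  {f: False, p: False}
  {f: True, p: True}


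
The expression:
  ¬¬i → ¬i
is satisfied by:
  {i: False}


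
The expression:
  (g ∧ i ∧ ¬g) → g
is always true.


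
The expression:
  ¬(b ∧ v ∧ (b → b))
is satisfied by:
  {v: False, b: False}
  {b: True, v: False}
  {v: True, b: False}


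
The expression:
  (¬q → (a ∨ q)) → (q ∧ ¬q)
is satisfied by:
  {q: False, a: False}


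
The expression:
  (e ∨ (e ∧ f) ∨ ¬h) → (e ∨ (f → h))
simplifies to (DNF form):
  e ∨ h ∨ ¬f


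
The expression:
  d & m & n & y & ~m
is never true.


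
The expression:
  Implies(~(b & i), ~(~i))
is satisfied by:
  {i: True}


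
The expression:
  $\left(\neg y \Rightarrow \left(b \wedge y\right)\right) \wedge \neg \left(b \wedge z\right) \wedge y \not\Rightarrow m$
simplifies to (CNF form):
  $y \wedge \neg m \wedge \left(\neg b \vee \neg z\right)$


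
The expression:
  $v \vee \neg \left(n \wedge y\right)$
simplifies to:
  $v \vee \neg n \vee \neg y$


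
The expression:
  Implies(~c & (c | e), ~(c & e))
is always true.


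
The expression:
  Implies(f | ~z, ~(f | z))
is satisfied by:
  {f: False}


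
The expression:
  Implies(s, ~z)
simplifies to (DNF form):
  ~s | ~z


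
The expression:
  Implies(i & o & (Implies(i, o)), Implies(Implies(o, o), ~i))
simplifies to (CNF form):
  ~i | ~o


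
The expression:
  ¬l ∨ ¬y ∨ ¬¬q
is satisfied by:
  {q: True, l: False, y: False}
  {l: False, y: False, q: False}
  {y: True, q: True, l: False}
  {y: True, l: False, q: False}
  {q: True, l: True, y: False}
  {l: True, q: False, y: False}
  {y: True, l: True, q: True}


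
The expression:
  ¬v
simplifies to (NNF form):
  ¬v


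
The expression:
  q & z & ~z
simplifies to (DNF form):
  False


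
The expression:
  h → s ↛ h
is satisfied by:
  {h: False}


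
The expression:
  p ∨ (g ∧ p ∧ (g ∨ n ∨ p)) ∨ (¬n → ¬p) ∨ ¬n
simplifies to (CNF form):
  True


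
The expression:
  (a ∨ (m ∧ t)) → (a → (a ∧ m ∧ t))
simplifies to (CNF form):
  (m ∨ ¬a) ∧ (t ∨ ¬a)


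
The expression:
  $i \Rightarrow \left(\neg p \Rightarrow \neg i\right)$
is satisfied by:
  {p: True, i: False}
  {i: False, p: False}
  {i: True, p: True}


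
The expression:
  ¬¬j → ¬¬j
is always true.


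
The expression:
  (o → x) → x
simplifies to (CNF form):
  o ∨ x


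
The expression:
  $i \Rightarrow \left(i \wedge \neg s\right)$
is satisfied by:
  {s: False, i: False}
  {i: True, s: False}
  {s: True, i: False}


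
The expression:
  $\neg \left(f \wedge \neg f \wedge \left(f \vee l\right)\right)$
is always true.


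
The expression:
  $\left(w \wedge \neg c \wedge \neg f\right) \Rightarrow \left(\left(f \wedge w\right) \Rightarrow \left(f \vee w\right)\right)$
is always true.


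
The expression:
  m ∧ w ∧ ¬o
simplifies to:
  m ∧ w ∧ ¬o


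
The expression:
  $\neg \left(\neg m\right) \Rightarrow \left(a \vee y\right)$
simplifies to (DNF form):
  $a \vee y \vee \neg m$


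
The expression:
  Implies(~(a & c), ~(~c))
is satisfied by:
  {c: True}


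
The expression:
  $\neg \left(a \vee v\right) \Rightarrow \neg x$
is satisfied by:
  {a: True, v: True, x: False}
  {a: True, v: False, x: False}
  {v: True, a: False, x: False}
  {a: False, v: False, x: False}
  {a: True, x: True, v: True}
  {a: True, x: True, v: False}
  {x: True, v: True, a: False}


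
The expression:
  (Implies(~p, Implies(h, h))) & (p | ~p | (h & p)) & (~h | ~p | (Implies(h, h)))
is always true.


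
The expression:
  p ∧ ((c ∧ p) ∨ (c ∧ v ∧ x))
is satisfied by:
  {c: True, p: True}


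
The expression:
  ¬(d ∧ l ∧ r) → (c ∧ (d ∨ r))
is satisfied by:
  {d: True, c: True, r: True, l: True}
  {d: True, c: True, r: True, l: False}
  {d: True, c: True, l: True, r: False}
  {d: True, c: True, l: False, r: False}
  {c: True, r: True, l: True, d: False}
  {c: True, r: True, l: False, d: False}
  {d: True, r: True, l: True, c: False}


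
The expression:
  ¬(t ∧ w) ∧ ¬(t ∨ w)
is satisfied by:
  {w: False, t: False}


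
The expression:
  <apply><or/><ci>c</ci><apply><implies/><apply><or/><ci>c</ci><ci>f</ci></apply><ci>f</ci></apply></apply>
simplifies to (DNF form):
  <true/>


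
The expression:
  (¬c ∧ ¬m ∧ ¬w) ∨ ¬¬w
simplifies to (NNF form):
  w ∨ (¬c ∧ ¬m)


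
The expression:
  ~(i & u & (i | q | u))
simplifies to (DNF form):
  ~i | ~u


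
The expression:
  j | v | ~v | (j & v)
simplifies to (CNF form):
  True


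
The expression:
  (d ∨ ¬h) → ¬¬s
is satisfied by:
  {s: True, h: True, d: False}
  {s: True, d: False, h: False}
  {s: True, h: True, d: True}
  {s: True, d: True, h: False}
  {h: True, d: False, s: False}


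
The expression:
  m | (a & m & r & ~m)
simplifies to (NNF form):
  m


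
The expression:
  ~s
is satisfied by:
  {s: False}


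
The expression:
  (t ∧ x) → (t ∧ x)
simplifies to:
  True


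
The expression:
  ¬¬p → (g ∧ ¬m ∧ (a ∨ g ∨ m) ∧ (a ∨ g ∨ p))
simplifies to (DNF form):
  (g ∧ ¬m) ∨ ¬p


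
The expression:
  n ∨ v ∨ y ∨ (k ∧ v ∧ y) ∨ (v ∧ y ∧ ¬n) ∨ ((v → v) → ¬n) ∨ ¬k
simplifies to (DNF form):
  True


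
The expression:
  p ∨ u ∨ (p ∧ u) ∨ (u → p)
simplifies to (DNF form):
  True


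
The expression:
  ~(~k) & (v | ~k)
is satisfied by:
  {k: True, v: True}


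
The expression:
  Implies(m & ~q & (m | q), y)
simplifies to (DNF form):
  q | y | ~m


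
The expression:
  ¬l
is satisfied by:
  {l: False}


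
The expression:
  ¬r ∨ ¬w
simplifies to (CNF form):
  ¬r ∨ ¬w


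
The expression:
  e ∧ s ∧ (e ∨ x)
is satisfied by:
  {e: True, s: True}


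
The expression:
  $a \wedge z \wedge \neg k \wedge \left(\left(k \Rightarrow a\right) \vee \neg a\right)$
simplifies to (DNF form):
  $a \wedge z \wedge \neg k$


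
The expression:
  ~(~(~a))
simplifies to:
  ~a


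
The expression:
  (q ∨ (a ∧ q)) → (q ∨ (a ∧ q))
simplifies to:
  True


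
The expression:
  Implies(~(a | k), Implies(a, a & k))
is always true.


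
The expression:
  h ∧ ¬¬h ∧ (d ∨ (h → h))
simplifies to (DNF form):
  h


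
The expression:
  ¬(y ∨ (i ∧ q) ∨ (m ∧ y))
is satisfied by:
  {q: False, y: False, i: False}
  {i: True, q: False, y: False}
  {q: True, i: False, y: False}


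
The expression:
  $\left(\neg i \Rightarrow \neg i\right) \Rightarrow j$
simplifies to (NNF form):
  $j$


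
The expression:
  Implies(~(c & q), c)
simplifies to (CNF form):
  c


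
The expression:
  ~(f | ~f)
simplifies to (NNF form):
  False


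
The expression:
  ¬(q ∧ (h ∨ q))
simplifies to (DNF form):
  ¬q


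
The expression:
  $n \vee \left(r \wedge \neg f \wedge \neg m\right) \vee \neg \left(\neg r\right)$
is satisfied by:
  {r: True, n: True}
  {r: True, n: False}
  {n: True, r: False}


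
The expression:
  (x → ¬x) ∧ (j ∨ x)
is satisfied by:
  {j: True, x: False}


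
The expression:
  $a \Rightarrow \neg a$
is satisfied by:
  {a: False}


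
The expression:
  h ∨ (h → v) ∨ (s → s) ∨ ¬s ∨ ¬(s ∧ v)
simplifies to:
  True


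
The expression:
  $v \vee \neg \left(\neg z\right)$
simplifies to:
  $v \vee z$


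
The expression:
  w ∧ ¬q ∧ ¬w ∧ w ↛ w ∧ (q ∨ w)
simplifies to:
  False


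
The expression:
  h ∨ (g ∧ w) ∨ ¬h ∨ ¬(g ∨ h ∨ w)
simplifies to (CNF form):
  True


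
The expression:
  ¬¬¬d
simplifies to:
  ¬d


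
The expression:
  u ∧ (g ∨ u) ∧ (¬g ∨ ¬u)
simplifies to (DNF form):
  u ∧ ¬g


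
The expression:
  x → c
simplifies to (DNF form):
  c ∨ ¬x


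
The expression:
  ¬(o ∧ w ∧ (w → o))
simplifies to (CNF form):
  ¬o ∨ ¬w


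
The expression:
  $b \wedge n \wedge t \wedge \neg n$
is never true.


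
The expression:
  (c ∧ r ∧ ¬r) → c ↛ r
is always true.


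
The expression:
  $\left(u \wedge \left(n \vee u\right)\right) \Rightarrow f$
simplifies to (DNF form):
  $f \vee \neg u$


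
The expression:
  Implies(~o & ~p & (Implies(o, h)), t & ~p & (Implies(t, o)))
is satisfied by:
  {o: True, p: True}
  {o: True, p: False}
  {p: True, o: False}


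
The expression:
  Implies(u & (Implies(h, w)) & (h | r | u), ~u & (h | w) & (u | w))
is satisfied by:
  {h: True, u: False, w: False}
  {h: False, u: False, w: False}
  {w: True, h: True, u: False}
  {w: True, h: False, u: False}
  {u: True, h: True, w: False}


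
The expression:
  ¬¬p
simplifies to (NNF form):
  p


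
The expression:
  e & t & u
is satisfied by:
  {t: True, e: True, u: True}


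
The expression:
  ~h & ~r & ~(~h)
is never true.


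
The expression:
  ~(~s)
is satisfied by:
  {s: True}


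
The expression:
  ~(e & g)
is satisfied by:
  {g: False, e: False}
  {e: True, g: False}
  {g: True, e: False}


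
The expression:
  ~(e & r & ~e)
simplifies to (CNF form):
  True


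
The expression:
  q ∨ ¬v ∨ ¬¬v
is always true.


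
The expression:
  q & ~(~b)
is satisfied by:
  {b: True, q: True}


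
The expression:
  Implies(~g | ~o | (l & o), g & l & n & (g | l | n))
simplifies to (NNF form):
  g & (l | o) & (n | ~l)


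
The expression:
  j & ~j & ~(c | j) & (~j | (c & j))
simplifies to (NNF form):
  False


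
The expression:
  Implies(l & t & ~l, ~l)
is always true.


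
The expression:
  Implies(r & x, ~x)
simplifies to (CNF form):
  ~r | ~x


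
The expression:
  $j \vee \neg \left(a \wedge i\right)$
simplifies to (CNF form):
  $j \vee \neg a \vee \neg i$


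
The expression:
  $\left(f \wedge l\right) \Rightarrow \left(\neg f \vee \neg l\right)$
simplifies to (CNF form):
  $\neg f \vee \neg l$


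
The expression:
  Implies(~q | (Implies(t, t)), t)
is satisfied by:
  {t: True}


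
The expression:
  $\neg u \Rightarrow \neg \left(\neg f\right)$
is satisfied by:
  {u: True, f: True}
  {u: True, f: False}
  {f: True, u: False}


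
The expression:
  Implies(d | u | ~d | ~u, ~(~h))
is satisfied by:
  {h: True}


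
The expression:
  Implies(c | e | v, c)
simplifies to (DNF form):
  c | (~e & ~v)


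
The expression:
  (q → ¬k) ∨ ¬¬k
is always true.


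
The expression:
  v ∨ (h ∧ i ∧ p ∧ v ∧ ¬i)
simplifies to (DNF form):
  v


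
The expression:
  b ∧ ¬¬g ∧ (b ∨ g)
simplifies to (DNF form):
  b ∧ g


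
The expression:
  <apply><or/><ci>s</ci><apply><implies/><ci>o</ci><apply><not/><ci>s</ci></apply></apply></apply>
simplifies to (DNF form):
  <true/>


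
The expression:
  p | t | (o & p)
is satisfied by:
  {t: True, p: True}
  {t: True, p: False}
  {p: True, t: False}


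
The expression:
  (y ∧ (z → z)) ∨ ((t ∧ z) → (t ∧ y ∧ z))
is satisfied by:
  {y: True, t: False, z: False}
  {t: False, z: False, y: False}
  {y: True, z: True, t: False}
  {z: True, t: False, y: False}
  {y: True, t: True, z: False}
  {t: True, y: False, z: False}
  {y: True, z: True, t: True}
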